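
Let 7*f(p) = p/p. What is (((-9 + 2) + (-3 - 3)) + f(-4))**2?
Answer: 8100/49 ≈ 165.31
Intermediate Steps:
f(p) = 1/7 (f(p) = (p/p)/7 = (1/7)*1 = 1/7)
(((-9 + 2) + (-3 - 3)) + f(-4))**2 = (((-9 + 2) + (-3 - 3)) + 1/7)**2 = ((-7 - 6) + 1/7)**2 = (-13 + 1/7)**2 = (-90/7)**2 = 8100/49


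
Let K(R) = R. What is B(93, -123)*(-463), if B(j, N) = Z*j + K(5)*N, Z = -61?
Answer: 2911344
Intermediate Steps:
B(j, N) = -61*j + 5*N
B(93, -123)*(-463) = (-61*93 + 5*(-123))*(-463) = (-5673 - 615)*(-463) = -6288*(-463) = 2911344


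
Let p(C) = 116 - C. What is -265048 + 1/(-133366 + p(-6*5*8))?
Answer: -35254034481/133010 ≈ -2.6505e+5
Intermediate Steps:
-265048 + 1/(-133366 + p(-6*5*8)) = -265048 + 1/(-133366 + (116 - (-6*5)*8)) = -265048 + 1/(-133366 + (116 - (-30)*8)) = -265048 + 1/(-133366 + (116 - 1*(-240))) = -265048 + 1/(-133366 + (116 + 240)) = -265048 + 1/(-133366 + 356) = -265048 + 1/(-133010) = -265048 - 1/133010 = -35254034481/133010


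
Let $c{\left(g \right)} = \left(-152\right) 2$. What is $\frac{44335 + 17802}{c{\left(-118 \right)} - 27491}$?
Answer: $- \frac{62137}{27795} \approx -2.2355$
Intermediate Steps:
$c{\left(g \right)} = -304$
$\frac{44335 + 17802}{c{\left(-118 \right)} - 27491} = \frac{44335 + 17802}{-304 - 27491} = \frac{62137}{-27795} = 62137 \left(- \frac{1}{27795}\right) = - \frac{62137}{27795}$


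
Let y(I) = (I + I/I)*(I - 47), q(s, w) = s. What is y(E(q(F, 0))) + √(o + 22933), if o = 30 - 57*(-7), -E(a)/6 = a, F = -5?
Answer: -527 + √23362 ≈ -374.15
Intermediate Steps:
E(a) = -6*a
y(I) = (1 + I)*(-47 + I) (y(I) = (I + 1)*(-47 + I) = (1 + I)*(-47 + I))
o = 429 (o = 30 + 399 = 429)
y(E(q(F, 0))) + √(o + 22933) = (-47 + (-6*(-5))² - (-276)*(-5)) + √(429 + 22933) = (-47 + 30² - 46*30) + √23362 = (-47 + 900 - 1380) + √23362 = -527 + √23362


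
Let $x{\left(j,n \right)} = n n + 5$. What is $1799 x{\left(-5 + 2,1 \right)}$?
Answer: $10794$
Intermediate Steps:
$x{\left(j,n \right)} = 5 + n^{2}$ ($x{\left(j,n \right)} = n^{2} + 5 = 5 + n^{2}$)
$1799 x{\left(-5 + 2,1 \right)} = 1799 \left(5 + 1^{2}\right) = 1799 \left(5 + 1\right) = 1799 \cdot 6 = 10794$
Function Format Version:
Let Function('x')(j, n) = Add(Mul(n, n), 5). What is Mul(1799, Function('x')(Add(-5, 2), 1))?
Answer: 10794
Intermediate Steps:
Function('x')(j, n) = Add(5, Pow(n, 2)) (Function('x')(j, n) = Add(Pow(n, 2), 5) = Add(5, Pow(n, 2)))
Mul(1799, Function('x')(Add(-5, 2), 1)) = Mul(1799, Add(5, Pow(1, 2))) = Mul(1799, Add(5, 1)) = Mul(1799, 6) = 10794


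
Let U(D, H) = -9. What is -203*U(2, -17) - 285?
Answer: 1542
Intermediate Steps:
-203*U(2, -17) - 285 = -203*(-9) - 285 = 1827 - 285 = 1542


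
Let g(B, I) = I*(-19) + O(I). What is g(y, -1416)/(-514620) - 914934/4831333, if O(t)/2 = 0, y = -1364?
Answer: -50068793176/207191715705 ≈ -0.24165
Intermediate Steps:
O(t) = 0 (O(t) = 2*0 = 0)
g(B, I) = -19*I (g(B, I) = I*(-19) + 0 = -19*I + 0 = -19*I)
g(y, -1416)/(-514620) - 914934/4831333 = -19*(-1416)/(-514620) - 914934/4831333 = 26904*(-1/514620) - 914934*1/4831333 = -2242/42885 - 914934/4831333 = -50068793176/207191715705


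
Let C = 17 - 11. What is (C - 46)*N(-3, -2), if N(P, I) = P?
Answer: 120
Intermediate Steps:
C = 6
(C - 46)*N(-3, -2) = (6 - 46)*(-3) = -40*(-3) = 120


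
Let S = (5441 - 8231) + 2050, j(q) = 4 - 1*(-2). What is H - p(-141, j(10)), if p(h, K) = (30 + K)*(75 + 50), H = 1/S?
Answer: -3330001/740 ≈ -4500.0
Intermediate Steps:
j(q) = 6 (j(q) = 4 + 2 = 6)
S = -740 (S = -2790 + 2050 = -740)
H = -1/740 (H = 1/(-740) = -1/740 ≈ -0.0013514)
p(h, K) = 3750 + 125*K (p(h, K) = (30 + K)*125 = 3750 + 125*K)
H - p(-141, j(10)) = -1/740 - (3750 + 125*6) = -1/740 - (3750 + 750) = -1/740 - 1*4500 = -1/740 - 4500 = -3330001/740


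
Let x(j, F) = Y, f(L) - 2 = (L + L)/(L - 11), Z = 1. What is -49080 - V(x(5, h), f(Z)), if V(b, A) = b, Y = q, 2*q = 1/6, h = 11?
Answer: -588961/12 ≈ -49080.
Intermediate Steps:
q = 1/12 (q = (½)/6 = (½)*(⅙) = 1/12 ≈ 0.083333)
Y = 1/12 ≈ 0.083333
f(L) = 2 + 2*L/(-11 + L) (f(L) = 2 + (L + L)/(L - 11) = 2 + (2*L)/(-11 + L) = 2 + 2*L/(-11 + L))
x(j, F) = 1/12
-49080 - V(x(5, h), f(Z)) = -49080 - 1*1/12 = -49080 - 1/12 = -588961/12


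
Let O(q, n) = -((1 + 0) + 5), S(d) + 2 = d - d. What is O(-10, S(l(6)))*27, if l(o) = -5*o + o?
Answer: -162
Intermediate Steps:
l(o) = -4*o
S(d) = -2 (S(d) = -2 + (d - d) = -2 + 0 = -2)
O(q, n) = -6 (O(q, n) = -(1 + 5) = -1*6 = -6)
O(-10, S(l(6)))*27 = -6*27 = -162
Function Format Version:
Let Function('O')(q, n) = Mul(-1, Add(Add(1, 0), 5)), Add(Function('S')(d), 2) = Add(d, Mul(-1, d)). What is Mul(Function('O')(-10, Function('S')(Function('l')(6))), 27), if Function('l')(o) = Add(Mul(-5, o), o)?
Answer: -162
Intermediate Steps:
Function('l')(o) = Mul(-4, o)
Function('S')(d) = -2 (Function('S')(d) = Add(-2, Add(d, Mul(-1, d))) = Add(-2, 0) = -2)
Function('O')(q, n) = -6 (Function('O')(q, n) = Mul(-1, Add(1, 5)) = Mul(-1, 6) = -6)
Mul(Function('O')(-10, Function('S')(Function('l')(6))), 27) = Mul(-6, 27) = -162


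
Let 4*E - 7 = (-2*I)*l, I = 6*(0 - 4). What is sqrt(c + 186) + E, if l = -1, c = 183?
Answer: -41/4 + 3*sqrt(41) ≈ 8.9594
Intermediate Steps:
I = -24 (I = 6*(-4) = -24)
E = -41/4 (E = 7/4 + (-2*(-24)*(-1))/4 = 7/4 + (48*(-1))/4 = 7/4 + (1/4)*(-48) = 7/4 - 12 = -41/4 ≈ -10.250)
sqrt(c + 186) + E = sqrt(183 + 186) - 41/4 = sqrt(369) - 41/4 = 3*sqrt(41) - 41/4 = -41/4 + 3*sqrt(41)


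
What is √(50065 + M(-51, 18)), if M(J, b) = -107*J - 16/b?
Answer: √499690/3 ≈ 235.63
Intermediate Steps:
√(50065 + M(-51, 18)) = √(50065 + (-107*(-51) - 16/18)) = √(50065 + (5457 - 16*1/18)) = √(50065 + (5457 - 8/9)) = √(50065 + 49105/9) = √(499690/9) = √499690/3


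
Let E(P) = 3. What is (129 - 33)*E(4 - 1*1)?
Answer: 288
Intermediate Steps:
(129 - 33)*E(4 - 1*1) = (129 - 33)*3 = 96*3 = 288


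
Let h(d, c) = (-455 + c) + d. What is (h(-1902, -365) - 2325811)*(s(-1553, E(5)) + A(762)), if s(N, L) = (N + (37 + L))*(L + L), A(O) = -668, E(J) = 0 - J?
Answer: -33861526886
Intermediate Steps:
h(d, c) = -455 + c + d
E(J) = -J
s(N, L) = 2*L*(37 + L + N) (s(N, L) = (37 + L + N)*(2*L) = 2*L*(37 + L + N))
(h(-1902, -365) - 2325811)*(s(-1553, E(5)) + A(762)) = ((-455 - 365 - 1902) - 2325811)*(2*(-1*5)*(37 - 1*5 - 1553) - 668) = (-2722 - 2325811)*(2*(-5)*(37 - 5 - 1553) - 668) = -2328533*(2*(-5)*(-1521) - 668) = -2328533*(15210 - 668) = -2328533*14542 = -33861526886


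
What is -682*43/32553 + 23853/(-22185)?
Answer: -158564891/80243145 ≈ -1.9761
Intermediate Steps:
-682*43/32553 + 23853/(-22185) = -29326*1/32553 + 23853*(-1/22185) = -29326/32553 - 7951/7395 = -158564891/80243145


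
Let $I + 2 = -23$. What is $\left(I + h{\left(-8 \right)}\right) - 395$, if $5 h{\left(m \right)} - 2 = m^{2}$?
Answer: $- \frac{2034}{5} \approx -406.8$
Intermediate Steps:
$I = -25$ ($I = -2 - 23 = -25$)
$h{\left(m \right)} = \frac{2}{5} + \frac{m^{2}}{5}$
$\left(I + h{\left(-8 \right)}\right) - 395 = \left(-25 + \left(\frac{2}{5} + \frac{\left(-8\right)^{2}}{5}\right)\right) - 395 = \left(-25 + \left(\frac{2}{5} + \frac{1}{5} \cdot 64\right)\right) - 395 = \left(-25 + \left(\frac{2}{5} + \frac{64}{5}\right)\right) - 395 = \left(-25 + \frac{66}{5}\right) - 395 = - \frac{59}{5} - 395 = - \frac{2034}{5}$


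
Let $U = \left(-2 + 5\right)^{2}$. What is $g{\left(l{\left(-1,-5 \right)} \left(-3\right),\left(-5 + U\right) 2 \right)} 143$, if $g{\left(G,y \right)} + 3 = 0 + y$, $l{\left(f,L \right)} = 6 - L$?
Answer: $715$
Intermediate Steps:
$U = 9$ ($U = 3^{2} = 9$)
$g{\left(G,y \right)} = -3 + y$ ($g{\left(G,y \right)} = -3 + \left(0 + y\right) = -3 + y$)
$g{\left(l{\left(-1,-5 \right)} \left(-3\right),\left(-5 + U\right) 2 \right)} 143 = \left(-3 + \left(-5 + 9\right) 2\right) 143 = \left(-3 + 4 \cdot 2\right) 143 = \left(-3 + 8\right) 143 = 5 \cdot 143 = 715$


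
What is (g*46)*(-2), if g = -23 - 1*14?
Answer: 3404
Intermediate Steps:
g = -37 (g = -23 - 14 = -37)
(g*46)*(-2) = -37*46*(-2) = -1702*(-2) = 3404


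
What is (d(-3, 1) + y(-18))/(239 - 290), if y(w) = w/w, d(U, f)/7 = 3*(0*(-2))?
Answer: -1/51 ≈ -0.019608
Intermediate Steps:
d(U, f) = 0 (d(U, f) = 7*(3*(0*(-2))) = 7*(3*0) = 7*0 = 0)
y(w) = 1
(d(-3, 1) + y(-18))/(239 - 290) = (0 + 1)/(239 - 290) = 1/(-51) = 1*(-1/51) = -1/51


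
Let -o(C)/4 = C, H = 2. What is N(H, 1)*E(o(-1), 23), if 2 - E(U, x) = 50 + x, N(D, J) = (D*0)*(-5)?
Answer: 0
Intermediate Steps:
N(D, J) = 0 (N(D, J) = 0*(-5) = 0)
o(C) = -4*C
E(U, x) = -48 - x (E(U, x) = 2 - (50 + x) = 2 + (-50 - x) = -48 - x)
N(H, 1)*E(o(-1), 23) = 0*(-48 - 1*23) = 0*(-48 - 23) = 0*(-71) = 0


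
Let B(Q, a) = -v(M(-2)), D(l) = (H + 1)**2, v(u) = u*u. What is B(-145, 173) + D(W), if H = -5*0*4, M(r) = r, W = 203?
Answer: -3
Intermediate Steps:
v(u) = u**2
H = 0 (H = 0*4 = 0)
D(l) = 1 (D(l) = (0 + 1)**2 = 1**2 = 1)
B(Q, a) = -4 (B(Q, a) = -1*(-2)**2 = -1*4 = -4)
B(-145, 173) + D(W) = -4 + 1 = -3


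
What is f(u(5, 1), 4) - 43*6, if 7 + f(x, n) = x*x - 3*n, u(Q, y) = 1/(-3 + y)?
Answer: -1107/4 ≈ -276.75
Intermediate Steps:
f(x, n) = -7 + x² - 3*n (f(x, n) = -7 + (x*x - 3*n) = -7 + (x² - 3*n) = -7 + x² - 3*n)
f(u(5, 1), 4) - 43*6 = (-7 + (1/(-3 + 1))² - 3*4) - 43*6 = (-7 + (1/(-2))² - 12) - 258 = (-7 + (-½)² - 12) - 258 = (-7 + ¼ - 12) - 258 = -75/4 - 258 = -1107/4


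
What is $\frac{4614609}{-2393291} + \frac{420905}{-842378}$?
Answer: $- \frac{4894593248557}{2016055685998} \approx -2.4278$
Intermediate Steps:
$\frac{4614609}{-2393291} + \frac{420905}{-842378} = 4614609 \left(- \frac{1}{2393291}\right) + 420905 \left(- \frac{1}{842378}\right) = - \frac{4614609}{2393291} - \frac{420905}{842378} = - \frac{4894593248557}{2016055685998}$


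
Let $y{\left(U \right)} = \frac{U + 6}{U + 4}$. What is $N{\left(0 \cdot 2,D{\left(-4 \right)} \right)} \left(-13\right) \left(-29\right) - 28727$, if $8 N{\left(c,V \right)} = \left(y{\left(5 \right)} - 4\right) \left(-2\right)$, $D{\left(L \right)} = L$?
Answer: $- \frac{1024747}{36} \approx -28465.0$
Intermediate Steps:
$y{\left(U \right)} = \frac{6 + U}{4 + U}$
$N{\left(c,V \right)} = \frac{25}{36}$ ($N{\left(c,V \right)} = \frac{\left(\frac{6 + 5}{4 + 5} - 4\right) \left(-2\right)}{8} = \frac{\left(\frac{1}{9} \cdot 11 - 4\right) \left(-2\right)}{8} = \frac{\left(\frac{11}{9} - 4\right) \left(-2\right)}{8} = \frac{\left(- \frac{25}{9}\right) \left(-2\right)}{8} = \frac{1}{8} \cdot \frac{50}{9} = \frac{25}{36}$)
$N{\left(0 \cdot 2,D{\left(-4 \right)} \right)} \left(-13\right) \left(-29\right) - 28727 = \frac{25}{36} \left(-13\right) \left(-29\right) - 28727 = \left(- \frac{325}{36}\right) \left(-29\right) - 28727 = \frac{9425}{36} - 28727 = - \frac{1024747}{36}$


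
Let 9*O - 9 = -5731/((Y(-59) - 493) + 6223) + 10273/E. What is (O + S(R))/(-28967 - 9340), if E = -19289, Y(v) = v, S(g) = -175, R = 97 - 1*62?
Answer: 19052253844/4190323013133 ≈ 0.0045467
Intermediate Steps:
R = 35 (R = 97 - 62 = 35)
O = 90631981/109387919 (O = 1 + (-5731/((-59 - 493) + 6223) + 10273/(-19289))/9 = 1 + (-5731/(-552 + 6223) + 10273*(-1/19289))/9 = 1 + (-5731/5671 - 10273/19289)/9 = 1 + (⅑)*(-168803442/109387919) = 1 - 18755938/109387919 = 90631981/109387919 ≈ 0.82854)
(O + S(R))/(-28967 - 9340) = (90631981/109387919 - 175)/(-28967 - 9340) = -19052253844/109387919/(-38307) = -19052253844/109387919*(-1/38307) = 19052253844/4190323013133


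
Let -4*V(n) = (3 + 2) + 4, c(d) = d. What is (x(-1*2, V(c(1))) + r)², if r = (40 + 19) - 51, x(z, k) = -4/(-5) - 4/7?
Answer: 82944/1225 ≈ 67.709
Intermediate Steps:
V(n) = -9/4 (V(n) = -((3 + 2) + 4)/4 = -(5 + 4)/4 = -¼*9 = -9/4)
x(z, k) = 8/35 (x(z, k) = -4*(-⅕) - 4*⅐ = ⅘ - 4/7 = 8/35)
r = 8 (r = 59 - 51 = 8)
(x(-1*2, V(c(1))) + r)² = (8/35 + 8)² = (288/35)² = 82944/1225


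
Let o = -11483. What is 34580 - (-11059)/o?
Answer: 397071081/11483 ≈ 34579.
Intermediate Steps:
34580 - (-11059)/o = 34580 - (-11059)/(-11483) = 34580 - (-11059)*(-1)/11483 = 34580 - 1*11059/11483 = 34580 - 11059/11483 = 397071081/11483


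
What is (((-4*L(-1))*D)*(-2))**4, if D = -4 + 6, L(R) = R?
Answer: 65536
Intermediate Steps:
D = 2
(((-4*L(-1))*D)*(-2))**4 = ((-4*(-1)*2)*(-2))**4 = ((4*2)*(-2))**4 = (8*(-2))**4 = (-16)**4 = 65536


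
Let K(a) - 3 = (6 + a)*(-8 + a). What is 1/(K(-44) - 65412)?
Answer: -1/63433 ≈ -1.5765e-5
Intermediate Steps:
K(a) = 3 + (-8 + a)*(6 + a) (K(a) = 3 + (6 + a)*(-8 + a) = 3 + (-8 + a)*(6 + a))
1/(K(-44) - 65412) = 1/((-45 + (-44)**2 - 2*(-44)) - 65412) = 1/((-45 + 1936 + 88) - 65412) = 1/(1979 - 65412) = 1/(-63433) = -1/63433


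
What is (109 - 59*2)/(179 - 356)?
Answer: 3/59 ≈ 0.050847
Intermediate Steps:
(109 - 59*2)/(179 - 356) = (109 - 118)/(-177) = -9*(-1/177) = 3/59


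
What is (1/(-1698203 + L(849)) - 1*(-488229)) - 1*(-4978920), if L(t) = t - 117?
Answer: 9280326880178/1697471 ≈ 5.4672e+6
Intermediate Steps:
L(t) = -117 + t
(1/(-1698203 + L(849)) - 1*(-488229)) - 1*(-4978920) = (1/(-1698203 + (-117 + 849)) - 1*(-488229)) - 1*(-4978920) = (1/(-1698203 + 732) + 488229) + 4978920 = (1/(-1697471) + 488229) + 4978920 = (-1/1697471 + 488229) + 4978920 = 828754568858/1697471 + 4978920 = 9280326880178/1697471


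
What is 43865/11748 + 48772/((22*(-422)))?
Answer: -342419/225348 ≈ -1.5195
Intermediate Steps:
43865/11748 + 48772/((22*(-422))) = 43865*(1/11748) + 48772/(-9284) = 43865/11748 + 48772*(-1/9284) = 43865/11748 - 12193/2321 = -342419/225348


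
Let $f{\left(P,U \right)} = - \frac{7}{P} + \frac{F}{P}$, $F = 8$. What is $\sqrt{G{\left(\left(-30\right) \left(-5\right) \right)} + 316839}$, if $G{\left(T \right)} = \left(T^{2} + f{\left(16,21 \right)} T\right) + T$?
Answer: $\frac{\sqrt{5431974}}{4} \approx 582.67$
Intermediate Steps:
$f{\left(P,U \right)} = \frac{1}{P}$ ($f{\left(P,U \right)} = - \frac{7}{P} + \frac{8}{P} = \frac{1}{P}$)
$G{\left(T \right)} = T^{2} + \frac{17 T}{16}$ ($G{\left(T \right)} = \left(T^{2} + \frac{T}{16}\right) + T = T^{2} + \frac{17 T}{16}$)
$\sqrt{G{\left(\left(-30\right) \left(-5\right) \right)} + 316839} = \sqrt{\frac{\left(-30\right) \left(-5\right) \left(17 + 16 \left(\left(-30\right) \left(-5\right)\right)\right)}{16} + 316839} = \sqrt{\frac{1}{16} \cdot 150 \left(17 + 16 \cdot 150\right) + 316839} = \sqrt{\frac{1}{16} \cdot 150 \left(17 + 2400\right) + 316839} = \sqrt{\frac{1}{16} \cdot 150 \cdot 2417 + 316839} = \sqrt{\frac{181275}{8} + 316839} = \sqrt{\frac{2715987}{8}} = \frac{\sqrt{5431974}}{4}$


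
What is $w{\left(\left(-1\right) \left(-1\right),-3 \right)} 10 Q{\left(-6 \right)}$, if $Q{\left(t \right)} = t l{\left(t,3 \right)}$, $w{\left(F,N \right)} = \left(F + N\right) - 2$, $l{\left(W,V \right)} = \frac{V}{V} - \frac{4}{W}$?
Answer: $400$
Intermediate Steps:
$l{\left(W,V \right)} = 1 - \frac{4}{W}$
$w{\left(F,N \right)} = -2 + F + N$
$Q{\left(t \right)} = -4 + t$ ($Q{\left(t \right)} = t \frac{-4 + t}{t} = -4 + t$)
$w{\left(\left(-1\right) \left(-1\right),-3 \right)} 10 Q{\left(-6 \right)} = \left(-2 - -1 - 3\right) 10 \left(-4 - 6\right) = \left(-2 + 1 - 3\right) 10 \left(-10\right) = \left(-4\right) 10 \left(-10\right) = \left(-40\right) \left(-10\right) = 400$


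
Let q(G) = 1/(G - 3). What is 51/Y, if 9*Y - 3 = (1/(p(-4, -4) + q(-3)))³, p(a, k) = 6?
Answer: 6559875/42947 ≈ 152.74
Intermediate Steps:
q(G) = 1/(-3 + G)
Y = 42947/128625 (Y = ⅓ + (1/(6 + 1/(-3 - 3)))³/9 = ⅓ + (1/(6 + 1/(-6)))³/9 = ⅓ + (1/(6 - ⅙))³/9 = ⅓ + (1/(35/6))³/9 = ⅓ + (6/35)³/9 = ⅓ + (⅑)*(216/42875) = ⅓ + 24/42875 = 42947/128625 ≈ 0.33389)
51/Y = 51/(42947/128625) = 51*(128625/42947) = 6559875/42947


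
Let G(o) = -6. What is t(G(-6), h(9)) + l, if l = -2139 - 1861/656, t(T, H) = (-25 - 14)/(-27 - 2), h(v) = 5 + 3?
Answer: -40720721/19024 ≈ -2140.5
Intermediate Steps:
h(v) = 8
t(T, H) = 39/29 (t(T, H) = -39/(-29) = -39*(-1/29) = 39/29)
l = -1405045/656 (l = -2139 - 1861*1/656 = -2139 - 1861/656 = -1405045/656 ≈ -2141.8)
t(G(-6), h(9)) + l = 39/29 - 1405045/656 = -40720721/19024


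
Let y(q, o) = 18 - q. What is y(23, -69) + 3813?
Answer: 3808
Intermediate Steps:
y(23, -69) + 3813 = (18 - 1*23) + 3813 = (18 - 23) + 3813 = -5 + 3813 = 3808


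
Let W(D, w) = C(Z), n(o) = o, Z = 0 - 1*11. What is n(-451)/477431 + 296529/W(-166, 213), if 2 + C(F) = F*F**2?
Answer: -4566862522/20529533 ≈ -222.45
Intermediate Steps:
Z = -11 (Z = 0 - 11 = -11)
C(F) = -2 + F**3 (C(F) = -2 + F*F**2 = -2 + F**3)
W(D, w) = -1333 (W(D, w) = -2 + (-11)**3 = -2 - 1331 = -1333)
n(-451)/477431 + 296529/W(-166, 213) = -451/477431 + 296529/(-1333) = -451*1/477431 + 296529*(-1/1333) = -451/477431 - 296529/1333 = -4566862522/20529533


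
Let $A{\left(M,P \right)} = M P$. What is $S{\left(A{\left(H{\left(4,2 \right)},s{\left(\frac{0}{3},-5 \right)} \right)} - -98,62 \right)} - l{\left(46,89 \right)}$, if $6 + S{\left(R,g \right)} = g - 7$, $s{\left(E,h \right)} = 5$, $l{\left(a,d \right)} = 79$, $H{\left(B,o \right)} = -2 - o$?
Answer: $-30$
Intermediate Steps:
$S{\left(R,g \right)} = -13 + g$ ($S{\left(R,g \right)} = -6 + \left(g - 7\right) = -6 + \left(-7 + g\right) = -13 + g$)
$S{\left(A{\left(H{\left(4,2 \right)},s{\left(\frac{0}{3},-5 \right)} \right)} - -98,62 \right)} - l{\left(46,89 \right)} = \left(-13 + 62\right) - 79 = 49 - 79 = -30$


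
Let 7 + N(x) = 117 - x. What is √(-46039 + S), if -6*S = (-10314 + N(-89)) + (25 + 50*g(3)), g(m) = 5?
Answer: I*√44399 ≈ 210.71*I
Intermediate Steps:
N(x) = 110 - x (N(x) = -7 + (117 - x) = 110 - x)
S = 1640 (S = -((-10314 + (110 - 1*(-89))) + (25 + 50*5))/6 = -((-10314 + (110 + 89)) + (25 + 250))/6 = -((-10314 + 199) + 275)/6 = -(-10115 + 275)/6 = -⅙*(-9840) = 1640)
√(-46039 + S) = √(-46039 + 1640) = √(-44399) = I*√44399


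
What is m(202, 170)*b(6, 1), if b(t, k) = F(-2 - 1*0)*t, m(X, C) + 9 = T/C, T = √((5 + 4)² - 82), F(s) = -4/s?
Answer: -108 + 6*I/85 ≈ -108.0 + 0.070588*I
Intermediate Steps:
T = I (T = √(9² - 82) = √(81 - 82) = √(-1) = I ≈ 1.0*I)
m(X, C) = -9 + I/C
b(t, k) = 2*t (b(t, k) = (-4/(-2 - 1*0))*t = (-4/(-2 + 0))*t = (-4/(-2))*t = (-4*(-½))*t = 2*t)
m(202, 170)*b(6, 1) = (-9 + I/170)*(2*6) = (-9 + I*(1/170))*12 = (-9 + I/170)*12 = -108 + 6*I/85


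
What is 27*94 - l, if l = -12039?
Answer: 14577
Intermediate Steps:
27*94 - l = 27*94 - 1*(-12039) = 2538 + 12039 = 14577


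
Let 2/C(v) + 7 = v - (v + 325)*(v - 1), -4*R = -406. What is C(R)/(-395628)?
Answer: 2/16920515025 ≈ 1.1820e-10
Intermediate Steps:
R = 203/2 (R = -¼*(-406) = 203/2 ≈ 101.50)
C(v) = 2/(-7 + v - (-1 + v)*(325 + v)) (C(v) = 2/(-7 + (v - (v + 325)*(v - 1))) = 2/(-7 + (v - (325 + v)*(-1 + v))) = 2/(-7 + (v - (-1 + v)*(325 + v))) = 2/(-7 + v - (-1 + v)*(325 + v)))
C(R)/(-395628) = -2/(-318 + (203/2)² + 323*(203/2))/(-395628) = -2/(-318 + 41209/4 + 65569/2)*(-1/395628) = -2/171075/4*(-1/395628) = -2*4/171075*(-1/395628) = -8/171075*(-1/395628) = 2/16920515025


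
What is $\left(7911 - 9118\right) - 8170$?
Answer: $-9377$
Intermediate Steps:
$\left(7911 - 9118\right) - 8170 = -1207 - 8170 = -9377$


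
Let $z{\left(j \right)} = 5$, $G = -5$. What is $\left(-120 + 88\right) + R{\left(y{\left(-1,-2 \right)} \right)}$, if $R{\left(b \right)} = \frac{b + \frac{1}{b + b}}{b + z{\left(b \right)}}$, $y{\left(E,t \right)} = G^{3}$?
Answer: $- \frac{309583}{10000} \approx -30.958$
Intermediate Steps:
$y{\left(E,t \right)} = -125$ ($y{\left(E,t \right)} = \left(-5\right)^{3} = -125$)
$R{\left(b \right)} = \frac{b + \frac{1}{2 b}}{5 + b}$ ($R{\left(b \right)} = \frac{b + \frac{1}{b + b}}{b + 5} = \frac{b + \frac{1}{2 b}}{5 + b}$)
$\left(-120 + 88\right) + R{\left(y{\left(-1,-2 \right)} \right)} = \left(-120 + 88\right) + \frac{\frac{1}{2} + \left(-125\right)^{2}}{\left(-125\right) \left(5 - 125\right)} = -32 - \frac{\frac{1}{2} + 15625}{125 \left(-120\right)} = -32 - \left(- \frac{1}{15000}\right) \frac{31251}{2} = -32 + \frac{10417}{10000} = - \frac{309583}{10000}$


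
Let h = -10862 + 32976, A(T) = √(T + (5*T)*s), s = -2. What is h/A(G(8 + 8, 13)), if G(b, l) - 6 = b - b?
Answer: -11057*I*√6/9 ≈ -3009.3*I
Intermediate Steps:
G(b, l) = 6 (G(b, l) = 6 + (b - b) = 6 + 0 = 6)
A(T) = 3*√(-T) (A(T) = √(T + (5*T)*(-2)) = √(T - 10*T) = √(-9*T) = 3*√(-T))
h = 22114
h/A(G(8 + 8, 13)) = 22114/((3*√(-1*6))) = 22114/((3*√(-6))) = 22114/((3*(I*√6))) = 22114/((3*I*√6)) = 22114*(-I*√6/18) = -11057*I*√6/9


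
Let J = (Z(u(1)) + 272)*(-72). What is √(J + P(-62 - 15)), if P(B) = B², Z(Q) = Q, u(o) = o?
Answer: I*√13727 ≈ 117.16*I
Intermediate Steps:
J = -19656 (J = (1 + 272)*(-72) = 273*(-72) = -19656)
√(J + P(-62 - 15)) = √(-19656 + (-62 - 15)²) = √(-19656 + (-77)²) = √(-19656 + 5929) = √(-13727) = I*√13727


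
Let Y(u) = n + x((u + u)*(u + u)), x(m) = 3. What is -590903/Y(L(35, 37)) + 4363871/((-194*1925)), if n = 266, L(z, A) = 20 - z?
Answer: -221846606649/100458050 ≈ -2208.4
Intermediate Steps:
Y(u) = 269 (Y(u) = 266 + 3 = 269)
-590903/Y(L(35, 37)) + 4363871/((-194*1925)) = -590903/269 + 4363871/((-194*1925)) = -590903*1/269 + 4363871/(-373450) = -590903/269 + 4363871*(-1/373450) = -590903/269 - 4363871/373450 = -221846606649/100458050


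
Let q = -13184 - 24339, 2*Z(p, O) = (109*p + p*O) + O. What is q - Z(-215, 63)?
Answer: -38129/2 ≈ -19065.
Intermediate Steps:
Z(p, O) = O/2 + 109*p/2 + O*p/2 (Z(p, O) = ((109*p + p*O) + O)/2 = ((109*p + O*p) + O)/2 = (O + 109*p + O*p)/2 = O/2 + 109*p/2 + O*p/2)
q = -37523
q - Z(-215, 63) = -37523 - ((1/2)*63 + (109/2)*(-215) + (1/2)*63*(-215)) = -37523 - (63/2 - 23435/2 - 13545/2) = -37523 - 1*(-36917/2) = -37523 + 36917/2 = -38129/2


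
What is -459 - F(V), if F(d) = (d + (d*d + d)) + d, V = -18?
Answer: -729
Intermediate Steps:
F(d) = d² + 3*d (F(d) = (d + (d² + d)) + d = (d + (d + d²)) + d = (d² + 2*d) + d = d² + 3*d)
-459 - F(V) = -459 - (-18)*(3 - 18) = -459 - (-18)*(-15) = -459 - 1*270 = -459 - 270 = -729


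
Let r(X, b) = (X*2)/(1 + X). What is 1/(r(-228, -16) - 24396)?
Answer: -227/5537436 ≈ -4.0994e-5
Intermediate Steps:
r(X, b) = 2*X/(1 + X) (r(X, b) = (2*X)/(1 + X) = 2*X/(1 + X))
1/(r(-228, -16) - 24396) = 1/(2*(-228)/(1 - 228) - 24396) = 1/(2*(-228)/(-227) - 24396) = 1/(2*(-228)*(-1/227) - 24396) = 1/(456/227 - 24396) = 1/(-5537436/227) = -227/5537436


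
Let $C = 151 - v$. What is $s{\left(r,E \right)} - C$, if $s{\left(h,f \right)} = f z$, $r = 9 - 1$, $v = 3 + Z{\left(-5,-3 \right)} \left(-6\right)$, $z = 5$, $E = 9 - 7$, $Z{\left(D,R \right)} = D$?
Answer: $-108$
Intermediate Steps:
$E = 2$ ($E = 9 - 7 = 2$)
$v = 33$ ($v = 3 - -30 = 3 + 30 = 33$)
$r = 8$ ($r = 9 - 1 = 8$)
$s{\left(h,f \right)} = 5 f$ ($s{\left(h,f \right)} = f 5 = 5 f$)
$C = 118$ ($C = 151 - 33 = 118$)
$s{\left(r,E \right)} - C = 5 \cdot 2 - 118 = 10 - 118 = -108$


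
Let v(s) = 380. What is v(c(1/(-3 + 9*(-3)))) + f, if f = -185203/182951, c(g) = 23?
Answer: 69336177/182951 ≈ 378.99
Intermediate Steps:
f = -185203/182951 (f = -185203*1/182951 = -185203/182951 ≈ -1.0123)
v(c(1/(-3 + 9*(-3)))) + f = 380 - 185203/182951 = 69336177/182951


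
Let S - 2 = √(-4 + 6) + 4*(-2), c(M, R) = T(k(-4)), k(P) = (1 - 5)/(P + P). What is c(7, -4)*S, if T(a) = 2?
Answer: -12 + 2*√2 ≈ -9.1716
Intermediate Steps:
k(P) = -2/P (k(P) = -4*1/(2*P) = -2/P)
c(M, R) = 2
S = -6 + √2 (S = 2 + (√(-4 + 6) + 4*(-2)) = 2 + (√2 - 8) = 2 + (-8 + √2) = -6 + √2 ≈ -4.5858)
c(7, -4)*S = 2*(-6 + √2) = -12 + 2*√2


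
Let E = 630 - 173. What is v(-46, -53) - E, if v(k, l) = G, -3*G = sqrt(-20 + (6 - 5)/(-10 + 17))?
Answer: -457 - I*sqrt(973)/21 ≈ -457.0 - 1.4854*I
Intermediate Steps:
G = -I*sqrt(973)/21 (G = -sqrt(-20 + (6 - 5)/(-10 + 17))/3 = -sqrt(-20 + 1/7)/3 = -I*sqrt(973)/21 ≈ -1.4854*I)
E = 457
v(k, l) = -I*sqrt(973)/21
v(-46, -53) - E = -I*sqrt(973)/21 - 1*457 = -I*sqrt(973)/21 - 457 = -457 - I*sqrt(973)/21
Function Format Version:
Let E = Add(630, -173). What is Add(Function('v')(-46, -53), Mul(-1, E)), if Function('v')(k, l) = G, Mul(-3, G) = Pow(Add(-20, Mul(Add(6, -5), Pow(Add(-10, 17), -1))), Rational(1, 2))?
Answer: Add(-457, Mul(Rational(-1, 21), I, Pow(973, Rational(1, 2)))) ≈ Add(-457.00, Mul(-1.4854, I))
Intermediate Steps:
G = Mul(Rational(-1, 21), I, Pow(973, Rational(1, 2))) (G = Mul(Rational(-1, 3), Pow(Add(-20, Mul(Add(6, -5), Pow(Add(-10, 17), -1))), Rational(1, 2))) = Mul(Rational(-1, 3), Pow(Add(-20, Mul(1, Pow(7, -1))), Rational(1, 2))) = Mul(Rational(-1, 3), Pow(Add(-20, Mul(1, Rational(1, 7))), Rational(1, 2))) = Mul(Rational(-1, 3), Pow(Add(-20, Rational(1, 7)), Rational(1, 2))) = Mul(Rational(-1, 3), Pow(Rational(-139, 7), Rational(1, 2))) = Mul(Rational(-1, 3), Mul(Rational(1, 7), I, Pow(973, Rational(1, 2)))) = Mul(Rational(-1, 21), I, Pow(973, Rational(1, 2))) ≈ Mul(-1.4854, I))
E = 457
Function('v')(k, l) = Mul(Rational(-1, 21), I, Pow(973, Rational(1, 2)))
Add(Function('v')(-46, -53), Mul(-1, E)) = Add(Mul(Rational(-1, 21), I, Pow(973, Rational(1, 2))), Mul(-1, 457)) = Add(Mul(Rational(-1, 21), I, Pow(973, Rational(1, 2))), -457) = Add(-457, Mul(Rational(-1, 21), I, Pow(973, Rational(1, 2))))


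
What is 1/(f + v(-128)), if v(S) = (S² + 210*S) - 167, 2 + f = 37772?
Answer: 1/27107 ≈ 3.6891e-5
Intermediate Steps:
f = 37770 (f = -2 + 37772 = 37770)
v(S) = -167 + S² + 210*S
1/(f + v(-128)) = 1/(37770 + (-167 + (-128)² + 210*(-128))) = 1/(37770 + (-167 + 16384 - 26880)) = 1/(37770 - 10663) = 1/27107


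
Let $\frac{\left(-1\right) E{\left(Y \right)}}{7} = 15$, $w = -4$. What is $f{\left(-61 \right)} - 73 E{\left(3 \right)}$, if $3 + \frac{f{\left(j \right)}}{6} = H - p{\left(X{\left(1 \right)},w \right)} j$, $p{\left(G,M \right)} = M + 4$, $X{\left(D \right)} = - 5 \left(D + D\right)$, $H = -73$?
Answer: $7209$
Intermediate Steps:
$E{\left(Y \right)} = -105$ ($E{\left(Y \right)} = \left(-7\right) 15 = -105$)
$X{\left(D \right)} = - 10 D$ ($X{\left(D \right)} = - 5 \cdot 2 D = - 10 D$)
$p{\left(G,M \right)} = 4 + M$
$f{\left(j \right)} = -456$ ($f{\left(j \right)} = -18 + 6 \left(-73 - \left(4 - 4\right) j\right) = -18 + 6 \left(-73 - 0 j\right) = -18 + 6 \left(-73 - 0\right) = -18 + 6 \left(-73 + 0\right) = -18 + 6 \left(-73\right) = -18 - 438 = -456$)
$f{\left(-61 \right)} - 73 E{\left(3 \right)} = -456 - 73 \left(-105\right) = -456 - -7665 = -456 + 7665 = 7209$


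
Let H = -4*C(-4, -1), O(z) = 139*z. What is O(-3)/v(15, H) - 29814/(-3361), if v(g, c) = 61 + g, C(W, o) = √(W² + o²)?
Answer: 864327/255436 ≈ 3.3837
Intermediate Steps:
H = -4*√17 (H = -4*√((-4)² + (-1)²) = -4*√(16 + 1) = -4*√17 ≈ -16.492)
O(-3)/v(15, H) - 29814/(-3361) = (139*(-3))/(61 + 15) - 29814/(-3361) = -417/76 - 29814*(-1/3361) = -417*1/76 + 29814/3361 = -417/76 + 29814/3361 = 864327/255436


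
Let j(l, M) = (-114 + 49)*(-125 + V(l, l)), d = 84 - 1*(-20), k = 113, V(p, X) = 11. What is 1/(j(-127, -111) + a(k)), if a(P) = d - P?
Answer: 1/7401 ≈ 0.00013512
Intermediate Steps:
d = 104 (d = 84 + 20 = 104)
j(l, M) = 7410 (j(l, M) = (-114 + 49)*(-125 + 11) = -65*(-114) = 7410)
a(P) = 104 - P
1/(j(-127, -111) + a(k)) = 1/(7410 + (104 - 1*113)) = 1/(7410 + (104 - 113)) = 1/(7410 - 9) = 1/7401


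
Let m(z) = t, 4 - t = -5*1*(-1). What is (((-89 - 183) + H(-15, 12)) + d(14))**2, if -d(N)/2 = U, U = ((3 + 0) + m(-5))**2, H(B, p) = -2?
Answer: 79524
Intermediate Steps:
t = -1 (t = 4 - (-5*1)*(-1) = 4 - (-5)*(-1) = 4 - 1*5 = 4 - 5 = -1)
m(z) = -1
U = 4 (U = ((3 + 0) - 1)**2 = (3 - 1)**2 = 2**2 = 4)
d(N) = -8 (d(N) = -2*4 = -8)
(((-89 - 183) + H(-15, 12)) + d(14))**2 = (((-89 - 183) - 2) - 8)**2 = ((-272 - 2) - 8)**2 = (-274 - 8)**2 = (-282)**2 = 79524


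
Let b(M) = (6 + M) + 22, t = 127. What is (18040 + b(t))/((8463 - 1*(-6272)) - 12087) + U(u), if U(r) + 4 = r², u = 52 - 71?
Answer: 963531/2648 ≈ 363.87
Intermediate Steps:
b(M) = 28 + M
u = -19
U(r) = -4 + r²
(18040 + b(t))/((8463 - 1*(-6272)) - 12087) + U(u) = (18040 + (28 + 127))/((8463 - 1*(-6272)) - 12087) + (-4 + (-19)²) = (18040 + 155)/((8463 + 6272) - 12087) + (-4 + 361) = 18195/(14735 - 12087) + 357 = 18195/2648 + 357 = 963531/2648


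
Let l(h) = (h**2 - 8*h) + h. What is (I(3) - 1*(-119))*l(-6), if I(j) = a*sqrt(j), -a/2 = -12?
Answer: 9282 + 1872*sqrt(3) ≈ 12524.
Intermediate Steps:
a = 24 (a = -2*(-12) = 24)
l(h) = h**2 - 7*h
I(j) = 24*sqrt(j)
(I(3) - 1*(-119))*l(-6) = (24*sqrt(3) - 1*(-119))*(-6*(-7 - 6)) = (24*sqrt(3) + 119)*(-6*(-13)) = (119 + 24*sqrt(3))*78 = 9282 + 1872*sqrt(3)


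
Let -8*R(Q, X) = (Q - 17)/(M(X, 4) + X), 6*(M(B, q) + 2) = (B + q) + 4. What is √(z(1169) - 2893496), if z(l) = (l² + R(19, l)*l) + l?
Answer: I*√408270876937130/16358 ≈ 1235.2*I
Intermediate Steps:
M(B, q) = -4/3 + B/6 + q/6 (M(B, q) = -2 + ((B + q) + 4)/6 = -2 + (4 + B + q)/6 = -2 + (⅔ + B/6 + q/6) = -4/3 + B/6 + q/6)
R(Q, X) = -(-17 + Q)/(8*(-⅔ + 7*X/6)) (R(Q, X) = -(Q - 17)/(8*((-4/3 + X/6 + (⅙)*4) + X)) = -(-17 + Q)/(8*((-4/3 + X/6 + ⅔) + X)) = -(-17 + Q)/(8*((-⅔ + X/6) + X)) = -(-17 + Q)/(8*(-⅔ + 7*X/6)))
z(l) = l + l² - 3*l/(2*(-4 + 7*l)) (z(l) = (l² + (3*(17 - 1*19)/(4*(-4 + 7*l)))*l) + l = (l² + (3*(17 - 19)/(4*(-4 + 7*l)))*l) + l = (l² + ((¾)*(-2)/(-4 + 7*l))*l) + l = (l² + (-3/(2*(-4 + 7*l)))*l) + l = (l² - 3*l/(2*(-4 + 7*l))) + l = l + l² - 3*l/(2*(-4 + 7*l)))
√(z(1169) - 2893496) = √((½)*1169*(-11 + 6*1169 + 14*1169²)/(-4 + 7*1169) - 2893496) = √((½)*1169*(-11 + 7014 + 14*1366561)/(-4 + 8183) - 2893496) = √((½)*1169*(-11 + 7014 + 19131854)/8179 - 2893496) = √((½)*1169*(1/8179)*19138857 - 2893496) = √(22373323833/16358 - 2893496) = √(-24958483735/16358) = I*√408270876937130/16358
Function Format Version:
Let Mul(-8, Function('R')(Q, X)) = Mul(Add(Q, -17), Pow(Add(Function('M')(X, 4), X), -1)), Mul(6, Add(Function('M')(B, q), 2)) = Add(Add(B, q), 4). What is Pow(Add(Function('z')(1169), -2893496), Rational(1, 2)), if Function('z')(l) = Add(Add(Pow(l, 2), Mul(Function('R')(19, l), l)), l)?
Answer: Mul(Rational(1, 16358), I, Pow(408270876937130, Rational(1, 2))) ≈ Mul(1235.2, I)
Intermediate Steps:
Function('M')(B, q) = Add(Rational(-4, 3), Mul(Rational(1, 6), B), Mul(Rational(1, 6), q)) (Function('M')(B, q) = Add(-2, Mul(Rational(1, 6), Add(Add(B, q), 4))) = Add(-2, Mul(Rational(1, 6), Add(4, B, q))) = Add(-2, Add(Rational(2, 3), Mul(Rational(1, 6), B), Mul(Rational(1, 6), q))) = Add(Rational(-4, 3), Mul(Rational(1, 6), B), Mul(Rational(1, 6), q)))
Function('R')(Q, X) = Mul(Rational(-1, 8), Pow(Add(Rational(-2, 3), Mul(Rational(7, 6), X)), -1), Add(-17, Q)) (Function('R')(Q, X) = Mul(Rational(-1, 8), Mul(Add(Q, -17), Pow(Add(Add(Rational(-4, 3), Mul(Rational(1, 6), X), Mul(Rational(1, 6), 4)), X), -1))) = Mul(Rational(-1, 8), Mul(Add(-17, Q), Pow(Add(Add(Rational(-4, 3), Mul(Rational(1, 6), X), Rational(2, 3)), X), -1))) = Mul(Rational(-1, 8), Mul(Add(-17, Q), Pow(Add(Add(Rational(-2, 3), Mul(Rational(1, 6), X)), X), -1))) = Mul(Rational(-1, 8), Mul(Add(-17, Q), Pow(Add(Rational(-2, 3), Mul(Rational(7, 6), X)), -1))) = Mul(Rational(-1, 8), Mul(Pow(Add(Rational(-2, 3), Mul(Rational(7, 6), X)), -1), Add(-17, Q))) = Mul(Rational(-1, 8), Pow(Add(Rational(-2, 3), Mul(Rational(7, 6), X)), -1), Add(-17, Q)))
Function('z')(l) = Add(l, Pow(l, 2), Mul(Rational(-3, 2), l, Pow(Add(-4, Mul(7, l)), -1))) (Function('z')(l) = Add(Add(Pow(l, 2), Mul(Mul(Rational(3, 4), Pow(Add(-4, Mul(7, l)), -1), Add(17, Mul(-1, 19))), l)), l) = Add(Add(Pow(l, 2), Mul(Mul(Rational(3, 4), Pow(Add(-4, Mul(7, l)), -1), Add(17, -19)), l)), l) = Add(Add(Pow(l, 2), Mul(Mul(Rational(3, 4), Pow(Add(-4, Mul(7, l)), -1), -2), l)), l) = Add(Add(Pow(l, 2), Mul(Mul(Rational(-3, 2), Pow(Add(-4, Mul(7, l)), -1)), l)), l) = Add(Add(Pow(l, 2), Mul(Rational(-3, 2), l, Pow(Add(-4, Mul(7, l)), -1))), l) = Add(l, Pow(l, 2), Mul(Rational(-3, 2), l, Pow(Add(-4, Mul(7, l)), -1))))
Pow(Add(Function('z')(1169), -2893496), Rational(1, 2)) = Pow(Add(Mul(Rational(1, 2), 1169, Pow(Add(-4, Mul(7, 1169)), -1), Add(-11, Mul(6, 1169), Mul(14, Pow(1169, 2)))), -2893496), Rational(1, 2)) = Pow(Add(Mul(Rational(1, 2), 1169, Pow(Add(-4, 8183), -1), Add(-11, 7014, Mul(14, 1366561))), -2893496), Rational(1, 2)) = Pow(Add(Mul(Rational(1, 2), 1169, Pow(8179, -1), Add(-11, 7014, 19131854)), -2893496), Rational(1, 2)) = Pow(Add(Mul(Rational(1, 2), 1169, Rational(1, 8179), 19138857), -2893496), Rational(1, 2)) = Pow(Add(Rational(22373323833, 16358), -2893496), Rational(1, 2)) = Pow(Rational(-24958483735, 16358), Rational(1, 2)) = Mul(Rational(1, 16358), I, Pow(408270876937130, Rational(1, 2)))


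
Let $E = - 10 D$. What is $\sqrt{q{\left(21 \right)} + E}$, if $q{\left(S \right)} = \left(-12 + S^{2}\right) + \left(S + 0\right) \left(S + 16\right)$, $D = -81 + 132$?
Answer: $2 \sqrt{174} \approx 26.382$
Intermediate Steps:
$D = 51$
$E = -510$ ($E = \left(-10\right) 51 = -510$)
$q{\left(S \right)} = -12 + S^{2} + S \left(16 + S\right)$ ($q{\left(S \right)} = \left(-12 + S^{2}\right) + S \left(16 + S\right) = -12 + S^{2} + S \left(16 + S\right)$)
$\sqrt{q{\left(21 \right)} + E} = \sqrt{\left(-12 + 2 \cdot 21^{2} + 16 \cdot 21\right) - 510} = \sqrt{\left(-12 + 2 \cdot 441 + 336\right) - 510} = \sqrt{\left(-12 + 882 + 336\right) - 510} = \sqrt{1206 - 510} = \sqrt{696} = 2 \sqrt{174}$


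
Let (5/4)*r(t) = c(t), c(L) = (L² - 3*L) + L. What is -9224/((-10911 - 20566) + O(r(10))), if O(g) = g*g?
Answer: 9224/27381 ≈ 0.33688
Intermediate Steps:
c(L) = L² - 2*L
r(t) = 4*t*(-2 + t)/5 (r(t) = 4*(t*(-2 + t))/5 = 4*t*(-2 + t)/5)
O(g) = g²
-9224/((-10911 - 20566) + O(r(10))) = -9224/((-10911 - 20566) + ((⅘)*10*(-2 + 10))²) = -9224/(-31477 + ((⅘)*10*8)²) = -9224/(-31477 + 64²) = -9224/(-31477 + 4096) = -9224/(-27381) = -9224*(-1/27381) = 9224/27381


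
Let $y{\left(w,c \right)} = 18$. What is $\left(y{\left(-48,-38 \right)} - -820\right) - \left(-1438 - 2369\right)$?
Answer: $4645$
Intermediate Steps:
$\left(y{\left(-48,-38 \right)} - -820\right) - \left(-1438 - 2369\right) = \left(18 - -820\right) - \left(-1438 - 2369\right) = \left(18 + 820\right) - \left(-1438 - 2369\right) = 838 - -3807 = 838 + 3807 = 4645$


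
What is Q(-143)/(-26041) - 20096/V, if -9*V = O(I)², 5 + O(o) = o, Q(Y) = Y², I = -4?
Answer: 523135895/234369 ≈ 2232.1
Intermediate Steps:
O(o) = -5 + o
V = -9 (V = -(-5 - 4)²/9 = -⅑*(-9)² = -⅑*81 = -9)
Q(-143)/(-26041) - 20096/V = (-143)²/(-26041) - 20096/(-9) = 20449*(-1/26041) - 20096*(-⅑) = -20449/26041 + 20096/9 = 523135895/234369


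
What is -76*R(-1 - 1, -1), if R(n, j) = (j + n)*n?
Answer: -456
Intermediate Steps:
R(n, j) = n*(j + n)
-76*R(-1 - 1, -1) = -76*(-1 - 1)*(-1 + (-1 - 1)) = -(-152)*(-1 - 2) = -(-152)*(-3) = -76*6 = -456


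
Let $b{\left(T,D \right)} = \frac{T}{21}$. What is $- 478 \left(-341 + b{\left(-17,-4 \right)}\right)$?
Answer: $\frac{3431084}{21} \approx 1.6339 \cdot 10^{5}$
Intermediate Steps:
$b{\left(T,D \right)} = \frac{T}{21}$ ($b{\left(T,D \right)} = T \frac{1}{21} = \frac{T}{21}$)
$- 478 \left(-341 + b{\left(-17,-4 \right)}\right) = - 478 \left(-341 + \frac{1}{21} \left(-17\right)\right) = - 478 \left(-341 - \frac{17}{21}\right) = \left(-478\right) \left(- \frac{7178}{21}\right) = \frac{3431084}{21}$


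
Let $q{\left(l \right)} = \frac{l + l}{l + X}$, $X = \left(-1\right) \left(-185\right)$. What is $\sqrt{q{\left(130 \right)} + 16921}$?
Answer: $\frac{5 \sqrt{298501}}{21} \approx 130.08$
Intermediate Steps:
$X = 185$
$q{\left(l \right)} = \frac{2 l}{185 + l}$ ($q{\left(l \right)} = \frac{l + l}{l + 185} = \frac{2 l}{185 + l}$)
$\sqrt{q{\left(130 \right)} + 16921} = \sqrt{2 \cdot 130 \frac{1}{185 + 130} + 16921} = \sqrt{2 \cdot 130 \cdot \frac{1}{315} + 16921} = \sqrt{\frac{52}{63} + 16921} = \sqrt{\frac{1066075}{63}} = \frac{5 \sqrt{298501}}{21}$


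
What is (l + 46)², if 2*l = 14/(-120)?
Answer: 30393169/14400 ≈ 2110.6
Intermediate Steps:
l = -7/120 (l = (14/(-120))/2 = (14*(-1/120))/2 = (½)*(-7/60) = -7/120 ≈ -0.058333)
(l + 46)² = (-7/120 + 46)² = (5513/120)² = 30393169/14400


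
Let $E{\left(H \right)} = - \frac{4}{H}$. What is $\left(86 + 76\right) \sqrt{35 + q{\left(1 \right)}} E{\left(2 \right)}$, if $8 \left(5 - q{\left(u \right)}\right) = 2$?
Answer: $- 162 \sqrt{159} \approx -2042.7$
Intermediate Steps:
$q{\left(u \right)} = \frac{19}{4}$ ($q{\left(u \right)} = 5 - \frac{1}{4} = \frac{19}{4}$)
$\left(86 + 76\right) \sqrt{35 + q{\left(1 \right)}} E{\left(2 \right)} = \left(86 + 76\right) \sqrt{35 + \frac{19}{4}} \left(- \frac{4}{2}\right) = 162 \sqrt{\frac{159}{4}} \left(\left(-4\right) \frac{1}{2}\right) = 162 \frac{\sqrt{159}}{2} \left(-2\right) = 81 \sqrt{159} \left(-2\right) = - 162 \sqrt{159}$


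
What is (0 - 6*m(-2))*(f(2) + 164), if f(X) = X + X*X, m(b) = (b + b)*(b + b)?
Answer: -16320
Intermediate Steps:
m(b) = 4*b² (m(b) = (2*b)*(2*b) = 4*b²)
f(X) = X + X²
(0 - 6*m(-2))*(f(2) + 164) = (0 - 24*(-2)²)*(2*(1 + 2) + 164) = (0 - 24*4)*(2*3 + 164) = (0 - 6*16)*(6 + 164) = (0 - 96)*170 = -96*170 = -16320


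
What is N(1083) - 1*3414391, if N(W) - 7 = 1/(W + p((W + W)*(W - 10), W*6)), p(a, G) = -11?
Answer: -3660219647/1072 ≈ -3.4144e+6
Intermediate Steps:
N(W) = 7 + 1/(-11 + W) (N(W) = 7 + 1/(W - 11) = 7 + 1/(-11 + W))
N(1083) - 1*3414391 = (-76 + 7*1083)/(-11 + 1083) - 1*3414391 = (-76 + 7581)/1072 - 3414391 = (1/1072)*7505 - 3414391 = 7505/1072 - 3414391 = -3660219647/1072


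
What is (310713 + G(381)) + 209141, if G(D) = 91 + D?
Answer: 520326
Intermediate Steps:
(310713 + G(381)) + 209141 = (310713 + (91 + 381)) + 209141 = (310713 + 472) + 209141 = 311185 + 209141 = 520326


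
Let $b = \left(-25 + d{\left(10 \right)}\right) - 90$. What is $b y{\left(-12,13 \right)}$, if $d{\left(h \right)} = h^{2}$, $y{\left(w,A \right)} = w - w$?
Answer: $0$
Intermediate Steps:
$y{\left(w,A \right)} = 0$
$b = -15$ ($b = \left(-25 + 10^{2}\right) - 90 = \left(-25 + 100\right) - 90 = 75 - 90 = -15$)
$b y{\left(-12,13 \right)} = \left(-15\right) 0 = 0$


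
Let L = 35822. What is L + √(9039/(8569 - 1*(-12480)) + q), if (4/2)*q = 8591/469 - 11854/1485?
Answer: 35822 + √10910396126423494470/1396180170 ≈ 35824.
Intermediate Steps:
q = 7198109/1392930 (q = (8591/469 - 11854/1485)/2 = (½)*(7198109/696465) = 7198109/1392930 ≈ 5.1676)
L + √(9039/(8569 - 1*(-12480)) + q) = 35822 + √(9039/(8569 - 1*(-12480)) + 7198109/1392930) = 35822 + √(9039/(8569 + 12480) + 7198109/1392930) = 35822 + √(9039/21049 + 7198109/1392930) = 35822 + √(23443384373/4188540510) = 35822 + √10910396126423494470/1396180170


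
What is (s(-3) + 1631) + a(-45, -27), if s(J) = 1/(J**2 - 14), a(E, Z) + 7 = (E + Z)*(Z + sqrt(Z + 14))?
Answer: 17839/5 - 72*I*sqrt(13) ≈ 3567.8 - 259.6*I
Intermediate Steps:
a(E, Z) = -7 + (E + Z)*(Z + sqrt(14 + Z)) (a(E, Z) = -7 + (E + Z)*(Z + sqrt(Z + 14)) = -7 + (E + Z)*(Z + sqrt(14 + Z)))
s(J) = 1/(-14 + J**2)
(s(-3) + 1631) + a(-45, -27) = (1/(-14 + (-3)**2) + 1631) + (-7 + (-27)**2 - 45*(-27) - 45*sqrt(14 - 27) - 27*sqrt(14 - 27)) = (1/(-14 + 9) + 1631) + (-7 + 729 + 1215 - 45*I*sqrt(13) - 27*I*sqrt(13)) = (1/(-5) + 1631) + (-7 + 729 + 1215 - 45*I*sqrt(13) - 27*I*sqrt(13)) = (-1/5 + 1631) + (-7 + 729 + 1215 - 45*I*sqrt(13) - 27*I*sqrt(13)) = 8154/5 + (1937 - 72*I*sqrt(13)) = 17839/5 - 72*I*sqrt(13)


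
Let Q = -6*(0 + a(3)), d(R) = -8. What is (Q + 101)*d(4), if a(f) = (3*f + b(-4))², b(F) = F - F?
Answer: 3080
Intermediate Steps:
b(F) = 0
a(f) = 9*f² (a(f) = (3*f + 0)² = (3*f)² = 9*f²)
Q = -486 (Q = -6*(0 + 9*3²) = -6*(0 + 9*9) = -6*(0 + 81) = -6*81 = -486)
(Q + 101)*d(4) = (-486 + 101)*(-8) = -385*(-8) = 3080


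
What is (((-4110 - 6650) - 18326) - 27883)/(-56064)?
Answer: 56969/56064 ≈ 1.0161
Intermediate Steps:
(((-4110 - 6650) - 18326) - 27883)/(-56064) = ((-10760 - 18326) - 27883)*(-1/56064) = (-29086 - 27883)*(-1/56064) = -56969*(-1/56064) = 56969/56064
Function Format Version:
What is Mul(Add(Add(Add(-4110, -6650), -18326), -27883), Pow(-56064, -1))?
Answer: Rational(56969, 56064) ≈ 1.0161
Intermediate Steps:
Mul(Add(Add(Add(-4110, -6650), -18326), -27883), Pow(-56064, -1)) = Mul(Add(Add(-10760, -18326), -27883), Rational(-1, 56064)) = Mul(Add(-29086, -27883), Rational(-1, 56064)) = Mul(-56969, Rational(-1, 56064)) = Rational(56969, 56064)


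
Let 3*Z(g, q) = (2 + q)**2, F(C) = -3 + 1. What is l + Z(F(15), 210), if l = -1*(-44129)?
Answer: 177331/3 ≈ 59110.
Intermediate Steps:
l = 44129
F(C) = -2
Z(g, q) = (2 + q)**2/3
l + Z(F(15), 210) = 44129 + (2 + 210)**2/3 = 44129 + (1/3)*212**2 = 44129 + (1/3)*44944 = 44129 + 44944/3 = 177331/3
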